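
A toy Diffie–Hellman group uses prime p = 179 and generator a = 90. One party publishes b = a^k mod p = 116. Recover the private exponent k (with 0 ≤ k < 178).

Baby-step giant-step with m = ceil(sqrt(178)) = 14.
Baby table (90^j mod 179 for j=0..13):
  0:1  1:90  2:45  3:112  4:56  5:28  6:14  7:7
  8:93  9:136  10:68  11:34  12:17  13:98
Giant step factor: 90^(-14) ≡ 95 (mod 179).
Scan 116·95^i mod 179 for i = 0, 1, …:
  i=0: 116   i=1: 101   i=2: 108   i=3: 57
  i=4: 45
Match at i=4, j=2: k = 4·14 + 2 = 58.

58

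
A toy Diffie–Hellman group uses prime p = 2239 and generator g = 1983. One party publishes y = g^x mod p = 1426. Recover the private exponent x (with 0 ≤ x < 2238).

Baby-step giant-step with m = ceil(sqrt(2238)) = 48.
Baby table (1983^j mod 2239 for j=0..47):
  0:1  1:1983  2:605  3:1850  4:1068  5:1989  6:1308  7:1002
  8:973  9:1680  10:2047  11:2133  12:268  13:801  14:932  15:981
  16:1871  17:170  18:1260  19:2095  20:1040  21:201  22:41  23:699
  24:176  25:1963  26:1247  27:945  28:2131  29:780  30:1830  31:1710
  32:1084  33:132  34:2032  35:1495  36:149  37:2158  38:585  39:253
  40:163  41:813  42:99  43:1524  44:1681  45:1791  46:499  47:2118
Giant step factor: 1983^(-48) ≡ 236 (mod 2239).
Scan 1426·236^i mod 2239 for i = 0, 1, …:
  i=0: 1426   i=1: 686   i=2: 688   i=3: 1160
  i=4: 602   i=5: 1015   i=6: 2206   i=7: 1168
  i=8: 251   i=9: 1022     …   i=23: 469
  i=24: 973
Match at i=24, j=8: x = 24·48 + 8 = 1160.

1160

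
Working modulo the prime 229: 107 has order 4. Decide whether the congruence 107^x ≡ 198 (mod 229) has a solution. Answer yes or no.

⟨107⟩ has order 4; its elements mod 229 are {1, 107, 122, 228}.
198 is not in this set.

no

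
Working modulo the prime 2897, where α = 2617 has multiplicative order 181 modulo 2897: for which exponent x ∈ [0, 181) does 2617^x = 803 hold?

Baby-step giant-step with m = ceil(sqrt(181)) = 14.
Baby table (2617^j mod 2897 for j=0..13):
  0:1  1:2617  2:181  3:1466  4:894  5:1719  6:2479  7:1160
  8:2561  9:1376  10:21  11:2811  12:904  13:1816
Giant step factor: 2617^(-14) ≡ 564 (mod 2897).
Scan 803·564^i mod 2897 for i = 0, 1, …:
  i=0: 803   i=1: 960   i=2: 2598   i=3: 2287
  i=4: 703   i=5: 2500   i=6: 2058   i=7: 1912
  i=8: 684   i=9: 475   i=10: 1376
Match at i=10, j=9: x = 10·14 + 9 = 149.

149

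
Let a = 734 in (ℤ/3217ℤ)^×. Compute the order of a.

The order of 734 must divide p − 1 = 3216 = 2^4 · 3 · 67.
Divisors: 1, 2, 3, 4, 6, 8, 12, 16, 24, 48, 67, 134, 201, 268, 402, 536, 804, 1072, 1608, 3216.
Check each in increasing order: 734^1 ≡ 734;  734^2 ≡ 1517;  734^3 ≡ 396;  734^4 ≡ 1134;  734^6 ≡ 2400;  734^8 ≡ 2373;  734^12 ≡ 1570;  734^16 ≡ 1379;  734^24 ≡ 678;  734^48 ≡ 2870;  734^67 ≡ 3020;  734^134 ≡ 205;  734^201 ≡ 1436;  734^268 ≡ 204;  734^402 ≡ 3216;  734^536 ≡ 3012;  734^804 ≡ 1.
Smallest exponent giving 1 is 804.

804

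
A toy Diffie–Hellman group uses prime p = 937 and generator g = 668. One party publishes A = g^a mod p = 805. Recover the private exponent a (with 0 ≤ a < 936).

513

Baby-step giant-step with m = ceil(sqrt(936)) = 31.
Baby table (668^j mod 937 for j=0..30):
  0:1  1:668  2:212  3:129  4:905  5:175  6:712  7:557
  8:87  9:22  10:641  11:916  12:27  13:233  14:102  15:672
  16:73  17:40  18:484  19:47  20:475  21:594  22:441  23:370
  24:729  25:669  26:880  27:341  28:97  29:143  30:887
Giant step factor: 668^(-31) ≡ 810 (mod 937).
Scan 805·810^i mod 937 for i = 0, 1, …:
  i=0: 805   i=1: 835   i=2: 773   i=3: 214
  i=4: 932   i=5: 635   i=6: 874   i=7: 505
  i=8: 518   i=9: 741     …   i=15: 162
  i=16: 40
Match at i=16, j=17: a = 16·31 + 17 = 513.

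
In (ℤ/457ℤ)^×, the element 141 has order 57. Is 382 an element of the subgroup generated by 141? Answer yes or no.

yes

382 ∈ ⟨141⟩ iff 382^57 ≡ 1 (mod 457), since |⟨141⟩| = 57.
382^57 mod 457 = 1.
Since 1 = 1, 382 lies in the subgroup.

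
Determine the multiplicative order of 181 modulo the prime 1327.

663

The order of 181 must divide p − 1 = 1326 = 2 · 3 · 13 · 17.
Divisors: 1, 2, 3, 6, 13, 17, 26, 34, 39, 51, 78, 102, 221, 442, 663, 1326.
Check each in increasing order: 181^1 ≡ 181;  181^2 ≡ 913;  181^3 ≡ 705;  181^6 ≡ 727;  181^13 ≡ 319;  181^17 ≡ 270;  181^26 ≡ 909;  181^34 ≡ 1242;  181^39 ≡ 685;  181^51 ≡ 936;  181^78 ≡ 794;  181^102 ≡ 276;  181^221 ≡ 347;  181^442 ≡ 979;  181^663 ≡ 1.
Smallest exponent giving 1 is 663.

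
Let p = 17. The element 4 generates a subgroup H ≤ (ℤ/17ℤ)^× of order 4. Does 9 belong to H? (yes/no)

no

⟨4⟩ has order 4; its elements mod 17 are {1, 4, 13, 16}.
9 is not in this set.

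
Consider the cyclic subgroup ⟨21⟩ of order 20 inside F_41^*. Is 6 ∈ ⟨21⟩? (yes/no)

no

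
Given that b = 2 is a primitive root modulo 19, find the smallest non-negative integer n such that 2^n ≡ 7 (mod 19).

Successive powers of 2 modulo 19:
  2^0=1  2^1=2  2^2=4  2^3=8  2^4=16  2^5=13
  2^6=7
So 2^6 ≡ 7 (mod 19), giving n = 6.

6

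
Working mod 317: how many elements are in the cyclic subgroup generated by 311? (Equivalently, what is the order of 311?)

79

The order of 311 must divide p − 1 = 316 = 2^2 · 79.
Divisors: 1, 2, 4, 79, 158, 316.
Check each in increasing order: 311^1 ≡ 311;  311^2 ≡ 36;  311^4 ≡ 28;  311^79 ≡ 1.
Smallest exponent giving 1 is 79.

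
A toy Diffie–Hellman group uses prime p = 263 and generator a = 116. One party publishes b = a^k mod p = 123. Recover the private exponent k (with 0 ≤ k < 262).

171

Baby-step giant-step with m = ceil(sqrt(262)) = 17.
Baby table (116^j mod 263 for j=0..16):
  0:1  1:116  2:43  3:254  4:8  5:139  6:81  7:191
  8:64  9:60  10:122  11:213  12:249  13:217  14:187  15:126
  16:151
Giant step factor: 116^(-17) ≡ 5 (mod 263).
Scan 123·5^i mod 263 for i = 0, 1, …:
  i=0: 123   i=1: 89   i=2: 182   i=3: 121
  i=4: 79   i=5: 132   i=6: 134   i=7: 144
  i=8: 194   i=9: 181   i=10: 116
Match at i=10, j=1: k = 10·17 + 1 = 171.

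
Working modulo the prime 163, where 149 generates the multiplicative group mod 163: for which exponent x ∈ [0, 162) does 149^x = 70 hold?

103

Baby-step giant-step with m = ceil(sqrt(162)) = 13.
Baby table (149^j mod 163 for j=0..12):
  0:1  1:149  2:33  3:27  4:111  5:76  6:77  7:63
  8:96  9:123  10:71  11:147  12:61
Giant step factor: 149^(-13) ≡ 117 (mod 163).
Scan 70·117^i mod 163 for i = 0, 1, …:
  i=0: 70   i=1: 40   i=2: 116   i=3: 43
  i=4: 141   i=5: 34   i=6: 66   i=7: 61
Match at i=7, j=12: x = 7·13 + 12 = 103.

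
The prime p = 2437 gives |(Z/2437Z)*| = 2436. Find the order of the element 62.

The order of 62 must divide p − 1 = 2436 = 2^2 · 3 · 7 · 29.
Divisors: 1, 2, 3, 4, 6, 7, 12, 14, 21, 28, 29, 42, 58, 84, 87, 116, 174, 203, 348, 406, 609, 812, 1218, 2436.
Check each in increasing order: 62^1 ≡ 62;  62^2 ≡ 1407;  62^3 ≡ 1939;  62^4 ≡ 805;  62^6 ≡ 1867;  62^7 ≡ 1215;  62^12 ≡ 779;  62^14 ≡ 1840;  62^21 ≡ 871;  62^28 ≡ 607;  62^29 ≡ 1079;  62^42 ≡ 734;  62^58 ≡ 1792;  62^84 ≡ 179;  62^87 ≡ 1027;  62^116 ≡ 1735;  62^174 ≡ 1945;  62^203 ≡ 398;  62^348 ≡ 801;  62^406 ≡ 2436;  62^609 ≡ 2039;  62^812 ≡ 1.
Smallest exponent giving 1 is 812.

812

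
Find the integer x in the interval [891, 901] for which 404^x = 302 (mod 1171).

899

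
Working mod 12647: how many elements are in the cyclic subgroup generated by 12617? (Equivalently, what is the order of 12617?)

6323

The order of 12617 must divide p − 1 = 12646 = 2 · 6323.
Divisors: 1, 2, 6323, 12646.
Check each in increasing order: 12617^1 ≡ 12617;  12617^2 ≡ 900;  12617^6323 ≡ 1.
Smallest exponent giving 1 is 6323.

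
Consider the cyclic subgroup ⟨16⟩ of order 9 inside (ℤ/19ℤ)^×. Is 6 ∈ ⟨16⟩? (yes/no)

yes

6 ∈ ⟨16⟩ iff 6^9 ≡ 1 (mod 19), since |⟨16⟩| = 9.
6^9 mod 19 = 1.
Since 1 = 1, 6 lies in the subgroup.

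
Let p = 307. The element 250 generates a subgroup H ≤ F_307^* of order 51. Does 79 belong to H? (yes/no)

yes

79 ∈ ⟨250⟩ iff 79^51 ≡ 1 (mod 307), since |⟨250⟩| = 51.
79^51 mod 307 = 1.
Since 1 = 1, 79 lies in the subgroup.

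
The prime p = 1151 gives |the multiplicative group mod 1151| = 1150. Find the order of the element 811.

115

The order of 811 must divide p − 1 = 1150 = 2 · 5^2 · 23.
Divisors: 1, 2, 5, 10, 23, 25, 46, 50, 115, 230, 575, 1150.
Check each in increasing order: 811^1 ≡ 811;  811^2 ≡ 500;  811^5 ≡ 199;  811^10 ≡ 467;  811^23 ≡ 334;  811^25 ≡ 105;  811^46 ≡ 1060;  811^50 ≡ 666;  811^115 ≡ 1.
Smallest exponent giving 1 is 115.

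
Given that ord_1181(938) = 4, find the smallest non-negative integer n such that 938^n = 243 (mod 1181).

3

Successive powers of 938 modulo 1181:
  938^0=1  938^1=938  938^2=1180  938^3=243
So 938^3 ≡ 243 (mod 1181), giving n = 3.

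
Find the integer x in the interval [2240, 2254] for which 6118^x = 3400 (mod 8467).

2249

Compute 6118^2240 mod 8467 = 2873, then multiply by 6118 repeatedly:
  6118^2240=2873  6118^2241=7989  6118^2242=5178  6118^2243=3957  6118^2244=1773
  6118^2245=987  6118^2246=1495  6118^2247=2050  6118^2248=2273  6118^2249=3400
Found 3400 at exponent 2249.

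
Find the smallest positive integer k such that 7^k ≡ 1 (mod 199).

99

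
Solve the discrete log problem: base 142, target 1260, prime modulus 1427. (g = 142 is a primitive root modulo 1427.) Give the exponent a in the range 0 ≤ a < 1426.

667

Baby-step giant-step with m = ceil(sqrt(1426)) = 38.
Baby table (142^j mod 1427 for j=0..37):
  0:1  1:142  2:186  3:726  4:348  5:898  6:513  7:69
  8:1236  9:1418  10:149  11:1180  12:601  13:1149  14:480  15:1091
  16:806  17:292  18:81  19:86  20:796  21:299  22:1075  23:1388
  24:170  25:1308  26:226  27:698  28:653  29:1398  30:163  31:314
  32:351  33:1324  34:1071  35:820  36:853  37:1258
Giant step factor: 142^(-38) ≡ 924 (mod 1427).
Scan 1260·924^i mod 1427 for i = 0, 1, …:
  i=0: 1260   i=1: 1235   i=2: 967   i=3: 206
  i=4: 553   i=5: 106   i=6: 908   i=7: 1343
  i=8: 869   i=9: 982     …   i=16: 981
  i=17: 299
Match at i=17, j=21: a = 17·38 + 21 = 667.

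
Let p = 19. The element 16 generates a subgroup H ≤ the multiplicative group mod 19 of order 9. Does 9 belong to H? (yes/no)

yes

9 ∈ ⟨16⟩ iff 9^9 ≡ 1 (mod 19), since |⟨16⟩| = 9.
9^9 mod 19 = 1.
Since 1 = 1, 9 lies in the subgroup.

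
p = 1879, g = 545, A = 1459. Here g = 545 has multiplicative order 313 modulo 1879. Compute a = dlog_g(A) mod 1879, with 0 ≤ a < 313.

219

Baby-step giant-step with m = ceil(sqrt(313)) = 18.
Baby table (545^j mod 1879 for j=0..17):
  0:1  1:545  2:143  3:896  4:1659  5:356  6:483  7:175
  8:1425  9:598  10:843  11:959  12:293  13:1849  14:561  15:1347
  16:1305  17:963
Giant step factor: 545^(-18) ≡ 1724 (mod 1879).
Scan 1459·1724^i mod 1879 for i = 0, 1, …:
  i=0: 1459   i=1: 1214   i=2: 1609   i=3: 512
  i=4: 1437   i=5: 866   i=6: 1058   i=7: 1362
  i=8: 1217   i=9: 1144   i=10: 1185   i=11: 467
  i=12: 896
Match at i=12, j=3: a = 12·18 + 3 = 219.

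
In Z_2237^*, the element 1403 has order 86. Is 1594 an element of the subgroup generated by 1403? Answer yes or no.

no

1594 ∈ ⟨1403⟩ iff 1594^86 ≡ 1 (mod 2237), since |⟨1403⟩| = 86.
1594^86 mod 2237 = 1316.
Since 1316 ≠ 1, 1594 does not lie in the subgroup.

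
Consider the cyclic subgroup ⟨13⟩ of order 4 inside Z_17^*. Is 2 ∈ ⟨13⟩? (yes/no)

no

⟨13⟩ has order 4; its elements mod 17 are {1, 4, 13, 16}.
2 is not in this set.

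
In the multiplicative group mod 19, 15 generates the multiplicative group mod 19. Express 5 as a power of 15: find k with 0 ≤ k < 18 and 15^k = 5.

Successive powers of 15 modulo 19:
  15^0=1  15^1=15  15^2=16  15^3=12  15^4=9  15^5=2
  15^6=11  15^7=13  15^8=5
So 15^8 ≡ 5 (mod 19), giving k = 8.

8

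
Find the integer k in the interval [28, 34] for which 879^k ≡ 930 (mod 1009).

Compute 879^28 mod 1009 = 769, then multiply by 879 repeatedly:
  879^28=769  879^29=930
Found 930 at exponent 29.

29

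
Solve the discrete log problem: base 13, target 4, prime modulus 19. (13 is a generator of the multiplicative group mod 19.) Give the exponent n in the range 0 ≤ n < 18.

Successive powers of 13 modulo 19:
  13^0=1  13^1=13  13^2=17  13^3=12  13^4=4
So 13^4 ≡ 4 (mod 19), giving n = 4.

4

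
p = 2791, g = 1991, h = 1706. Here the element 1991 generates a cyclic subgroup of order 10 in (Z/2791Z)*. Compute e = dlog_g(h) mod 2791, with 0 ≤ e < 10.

4

Successive powers of 1991 modulo 2791:
  1991^0=1  1991^1=1991  1991^2=861  1991^3=577  1991^4=1706
So 1991^4 ≡ 1706 (mod 2791), giving e = 4.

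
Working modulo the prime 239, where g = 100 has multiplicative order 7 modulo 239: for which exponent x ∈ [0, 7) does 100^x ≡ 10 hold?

4

Successive powers of 100 modulo 239:
  100^0=1  100^1=100  100^2=201  100^3=24  100^4=10
So 100^4 ≡ 10 (mod 239), giving x = 4.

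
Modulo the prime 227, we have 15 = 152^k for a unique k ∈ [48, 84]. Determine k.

Compute 152^48 mod 227 = 34, then multiply by 152 repeatedly:
  152^48=34  152^49=174  152^50=116  152^51=153  152^52=102
  152^53=68  152^54=121  152^55=5  152^56=79  152^57=204
  152^58=136  152^59=15
Found 15 at exponent 59.

59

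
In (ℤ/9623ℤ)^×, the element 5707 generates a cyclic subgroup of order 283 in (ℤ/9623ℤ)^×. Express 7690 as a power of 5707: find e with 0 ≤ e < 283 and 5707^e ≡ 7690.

60

Baby-step giant-step with m = ceil(sqrt(283)) = 17.
Baby table (5707^j mod 9623 for j=0..16):
  0:1  1:5707  2:5617  3:2006  4:6495  5:8792  6:1622  7:9051
  8:7416  9:1158  10:7328  11:8961  12:3805  13:5647  14:2  15:1791
  16:1611
Giant step factor: 5707^(-17) ≡ 4646 (mod 9623).
Scan 7690·4646^i mod 9623 for i = 0, 1, …:
  i=0: 7690   i=1: 7164   i=2: 7610   i=3: 1158
Match at i=3, j=9: e = 3·17 + 9 = 60.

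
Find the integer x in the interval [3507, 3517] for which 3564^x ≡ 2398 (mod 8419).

3510

Compute 3564^3507 mod 8419 = 1410, then multiply by 3564 repeatedly:
  3564^3507=1410  3564^3508=7516  3564^3509=6185  3564^3510=2398
Found 2398 at exponent 3510.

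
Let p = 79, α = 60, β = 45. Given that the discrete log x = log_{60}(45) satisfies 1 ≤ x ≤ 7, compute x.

Compute 60^1 mod 79 = 60, then multiply by 60 repeatedly:
  60^1=60  60^2=45
Found 45 at exponent 2.

2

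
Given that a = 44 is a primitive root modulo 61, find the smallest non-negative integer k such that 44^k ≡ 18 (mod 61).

Successive powers of 44 modulo 61:
  44^0=1  44^1=44  44^2=45  44^3=28  44^4=12  44^5=40
  44^6=52  44^7=31  44^8=22  44^9=53  44^10=14  44^11=6
  44^12=20  44^13=26  44^14=46  44^15=11  44^16=57  44^17=7
  44^18=3  44^19=10  44^20=13  44^21=23  44^22=36  44^23=59
  44^24=34  44^25=32  44^26=5  44^27=37  44^28=42  44^29=18
So 44^29 ≡ 18 (mod 61), giving k = 29.

29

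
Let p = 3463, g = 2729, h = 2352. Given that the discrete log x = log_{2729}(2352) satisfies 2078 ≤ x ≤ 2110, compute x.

Compute 2729^2078 mod 3463 = 3169, then multiply by 2729 repeatedly:
  2729^2078=3169  2729^2079=1090  2729^2080=3356  2729^2081=2352
Found 2352 at exponent 2081.

2081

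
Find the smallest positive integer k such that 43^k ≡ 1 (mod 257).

The order of 43 must divide p − 1 = 256 = 2^8.
Divisors: 1, 2, 4, 8, 16, 32, 64, 128, 256.
Check each in increasing order: 43^1 ≡ 43;  43^2 ≡ 50;  43^4 ≡ 187;  43^8 ≡ 17;  43^16 ≡ 32;  43^32 ≡ 253;  43^64 ≡ 16;  43^128 ≡ 256;  43^256 ≡ 1.
Smallest exponent giving 1 is 256.

256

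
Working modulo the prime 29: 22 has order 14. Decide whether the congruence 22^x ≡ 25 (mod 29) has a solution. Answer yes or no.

yes

⟨22⟩ has order 14; its elements mod 29 are {1, 4, 5, 6, 7, 9, 13, 16, 20, 22, 23, 24, 25, 28}.
25 is in this set.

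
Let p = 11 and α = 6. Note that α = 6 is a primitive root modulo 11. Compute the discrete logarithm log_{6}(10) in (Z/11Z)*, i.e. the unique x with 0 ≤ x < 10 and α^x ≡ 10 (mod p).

5

Successive powers of 6 modulo 11:
  6^0=1  6^1=6  6^2=3  6^3=7  6^4=9  6^5=10
So 6^5 ≡ 10 (mod 11), giving x = 5.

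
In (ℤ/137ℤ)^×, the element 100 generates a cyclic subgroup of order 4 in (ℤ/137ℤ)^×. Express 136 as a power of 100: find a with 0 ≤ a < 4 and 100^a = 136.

2

Successive powers of 100 modulo 137:
  100^0=1  100^1=100  100^2=136
So 100^2 ≡ 136 (mod 137), giving a = 2.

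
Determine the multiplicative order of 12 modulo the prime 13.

2

The order of 12 must divide p − 1 = 12 = 2^2 · 3.
Divisors: 1, 2, 3, 4, 6, 12.
Check each in increasing order: 12^1 ≡ 12;  12^2 ≡ 1.
Smallest exponent giving 1 is 2.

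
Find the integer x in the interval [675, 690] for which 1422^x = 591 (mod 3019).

677

Compute 1422^675 mod 3019 = 172, then multiply by 1422 repeatedly:
  1422^675=172  1422^676=45  1422^677=591
Found 591 at exponent 677.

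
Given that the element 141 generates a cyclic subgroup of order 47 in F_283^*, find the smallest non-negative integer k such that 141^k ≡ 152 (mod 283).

Successive powers of 141 modulo 283:
  141^0=1  141^1=141  141^2=71  141^3=106  141^4=230  141^5=168
  141^6=199  141^7=42  141^8=262  141^9=152
So 141^9 ≡ 152 (mod 283), giving k = 9.

9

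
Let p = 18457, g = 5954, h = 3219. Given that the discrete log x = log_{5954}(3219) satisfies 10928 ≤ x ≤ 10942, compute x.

10941

Compute 5954^10928 mod 18457 = 1886, then multiply by 5954 repeatedly:
  5954^10928=1886  5954^10929=7388  5954^10930=5121  5954^10931=17927  5954^10932=527
  5954^10933=68  5954^10934=17275  5954^10935=12946  5954^10936=4052  5954^10937=2309
  5954^10938=15778  5954^10939=14539  5954^10940=1876  5954^10941=3219
Found 3219 at exponent 10941.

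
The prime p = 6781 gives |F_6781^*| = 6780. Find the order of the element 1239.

The order of 1239 must divide p − 1 = 6780 = 2^2 · 3 · 5 · 113.
Divisors: 1, 2, 3, 4, 5, 6, 10, 12, 15, 20, 30, 60, 113, 226, 339, 452, 565, 678, 1130, 1356, 1695, 2260, 3390, 6780.
Check each in increasing order: 1239^1 ≡ 1239;  1239^2 ≡ 2615;  1239^3 ≡ 5448;  1239^4 ≡ 2977;  1239^5 ≡ 6420;  1239^6 ≡ 267;  1239^10 ≡ 1482;  1239^12 ≡ 3479;  1239^15 ≡ 697;  1239^20 ≡ 6061;  1239^30 ≡ 4358;  1239^60 ≡ 5364;  1239^113 ≡ 2072;  1239^226 ≡ 811;  1239^339 ≡ 5485;  1239^452 ≡ 6745;  1239^565 ≡ 6780;  1239^678 ≡ 4709;  1239^1130 ≡ 1.
Smallest exponent giving 1 is 1130.

1130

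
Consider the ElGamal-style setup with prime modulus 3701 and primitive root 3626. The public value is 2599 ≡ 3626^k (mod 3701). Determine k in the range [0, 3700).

1245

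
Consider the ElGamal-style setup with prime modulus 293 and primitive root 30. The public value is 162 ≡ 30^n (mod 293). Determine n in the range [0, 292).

91

Baby-step giant-step with m = ceil(sqrt(292)) = 18.
Baby table (30^j mod 293 for j=0..17):
  0:1  1:30  2:21  3:44  4:148  5:45  6:178  7:66
  8:222  9:214  10:267  11:99  12:40  13:28  14:254  15:2
  16:60  17:42
Giant step factor: 30^(-18) ≡ 10 (mod 293).
Scan 162·10^i mod 293 for i = 0, 1, …:
  i=0: 162   i=1: 155   i=2: 85   i=3: 264
  i=4: 3   i=5: 30
Match at i=5, j=1: n = 5·18 + 1 = 91.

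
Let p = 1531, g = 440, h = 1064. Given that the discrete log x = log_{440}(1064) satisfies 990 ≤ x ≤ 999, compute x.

996

Compute 440^990 mod 1531 = 796, then multiply by 440 repeatedly:
  440^990=796  440^991=1172  440^992=1264  440^993=407  440^994=1484
  440^995=754  440^996=1064
Found 1064 at exponent 996.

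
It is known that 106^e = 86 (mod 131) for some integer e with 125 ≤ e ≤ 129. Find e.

125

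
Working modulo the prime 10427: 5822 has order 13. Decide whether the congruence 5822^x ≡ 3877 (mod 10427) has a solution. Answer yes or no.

yes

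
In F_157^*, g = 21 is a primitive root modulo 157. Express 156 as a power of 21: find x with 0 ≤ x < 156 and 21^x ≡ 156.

78

Baby-step giant-step with m = ceil(sqrt(156)) = 13.
Baby table (21^j mod 157 for j=0..12):
  0:1  1:21  2:127  3:155  4:115  5:60  6:4  7:84
  8:37  9:149  10:146  11:83  12:16
Giant step factor: 21^(-13) ≡ 50 (mod 157).
Scan 156·50^i mod 157 for i = 0, 1, …:
  i=0: 156   i=1: 107   i=2: 12   i=3: 129
  i=4: 13   i=5: 22   i=6: 1
Match at i=6, j=0: x = 6·13 + 0 = 78.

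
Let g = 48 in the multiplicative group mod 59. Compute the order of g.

The order of 48 must divide p − 1 = 58 = 2 · 29.
Divisors: 1, 2, 29, 58.
Check each in increasing order: 48^1 ≡ 48;  48^2 ≡ 3;  48^29 ≡ 1.
Smallest exponent giving 1 is 29.

29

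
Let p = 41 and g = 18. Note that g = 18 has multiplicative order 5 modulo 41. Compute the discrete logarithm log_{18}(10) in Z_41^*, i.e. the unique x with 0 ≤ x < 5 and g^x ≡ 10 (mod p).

Successive powers of 18 modulo 41:
  18^0=1  18^1=18  18^2=37  18^3=10
So 18^3 ≡ 10 (mod 41), giving x = 3.

3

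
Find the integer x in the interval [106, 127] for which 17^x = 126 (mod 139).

Compute 17^106 mod 139 = 81, then multiply by 17 repeatedly:
  17^106=81  17^107=126
Found 126 at exponent 107.

107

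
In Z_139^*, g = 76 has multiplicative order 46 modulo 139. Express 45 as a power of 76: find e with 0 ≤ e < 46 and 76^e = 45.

Baby-step giant-step with m = ceil(sqrt(46)) = 7.
Baby table (76^j mod 139 for j=0..6):
  0:1  1:76  2:77  3:14  4:91  5:105  6:57
Giant step factor: 76^(-7) ≡ 133 (mod 139).
Scan 45·133^i mod 139 for i = 0, 1, …:
  i=0: 45   i=1: 8   i=2: 91
Match at i=2, j=4: e = 2·7 + 4 = 18.

18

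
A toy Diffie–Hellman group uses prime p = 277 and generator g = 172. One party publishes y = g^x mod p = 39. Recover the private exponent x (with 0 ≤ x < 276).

206

Baby-step giant-step with m = ceil(sqrt(276)) = 17.
Baby table (172^j mod 277 for j=0..16):
  0:1  1:172  2:222  3:235  4:255  5:94  6:102  7:93
  8:207  9:148  10:249  11:170  12:155  13:68  14:62  15:138
  16:191
Giant step factor: 172^(-17) ≡ 272 (mod 277).
Scan 39·272^i mod 277 for i = 0, 1, …:
  i=0: 39   i=1: 82   i=2: 144   i=3: 111
  i=4: 276   i=5: 5   i=6: 252   i=7: 125
  i=8: 206   i=9: 78   i=10: 164   i=11: 11
  i=12: 222
Match at i=12, j=2: x = 12·17 + 2 = 206.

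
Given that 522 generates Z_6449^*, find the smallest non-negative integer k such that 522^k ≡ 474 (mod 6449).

2511

Baby-step giant-step with m = ceil(sqrt(6448)) = 81.
Baby table (522^j mod 6449 for j=0..80):
  0:1  1:522  2:1626  3:3953  4:6235  5:4374  6:282  7:5326
  8:653  9:5518  10:4142  11:1709  12:2136  13:5764  14:3574  15:1867
  16:775  17:4712  18:2595  19:300  20:1824  21:4125  22:5733  23:290
  24:3053  25:763  26:4897  27:2430  28:4456  29:4392  30:3229  31:2349
  32:868  33:1666  34:5486  35:336  36:1269  37:4620  38:6163  39:5484
  40:5741  41:4466  42:3163  43:142  44:3185  45:5177  46:263  47:1857
  48:2004  49:1350  50:1759  51:2440  52:3227  53:1305  54:4065  55:209
  56:5914  57:4486  58:705  59:417  60:4857  61:897  62:3906  63:1048
  64:5340  65:1512  66:2486  67:1443  68:5162  69:5331  70:3263  71:750
  72:4560  73:639  74:4659  75:725  76:4408  77:5132  78:2569  79:6075
  80:4691
Giant step factor: 522^(-81) ≡ 2626 (mod 6449).
Scan 474·2626^i mod 6449 for i = 0, 1, …:
  i=0: 474   i=1: 67   i=2: 1819   i=3: 4434
  i=4: 3239   i=5: 5832   i=6: 4906   i=7: 4503
  i=8: 3861   i=9: 1158     …   i=30: 4531
  i=31: 1
Match at i=31, j=0: k = 31·81 + 0 = 2511.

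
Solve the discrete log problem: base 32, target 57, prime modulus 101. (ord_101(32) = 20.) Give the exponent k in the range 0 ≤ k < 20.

Successive powers of 32 modulo 101:
  32^0=1  32^1=32  32^2=14  32^3=44  32^4=95  32^5=10
  32^6=17  32^7=39  32^8=36  32^9=41  32^10=100  32^11=69
  32^12=87  32^13=57
So 32^13 ≡ 57 (mod 101), giving k = 13.

13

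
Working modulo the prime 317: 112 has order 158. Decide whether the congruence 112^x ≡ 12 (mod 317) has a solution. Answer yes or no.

12 ∈ ⟨112⟩ iff 12^158 ≡ 1 (mod 317), since |⟨112⟩| = 158.
12^158 mod 317 = 316.
Since 316 ≠ 1, 12 does not lie in the subgroup.

no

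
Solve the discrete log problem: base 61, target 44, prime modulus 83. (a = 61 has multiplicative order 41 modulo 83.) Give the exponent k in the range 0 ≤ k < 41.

Baby-step giant-step with m = ceil(sqrt(41)) = 7.
Baby table (61^j mod 83 for j=0..6):
  0:1  1:61  2:69  3:59  4:30  5:4  6:78
Giant step factor: 61^(-7) ≡ 40 (mod 83).
Scan 44·40^i mod 83 for i = 0, 1, …:
  i=0: 44   i=1: 17   i=2: 16   i=3: 59
Match at i=3, j=3: k = 3·7 + 3 = 24.

24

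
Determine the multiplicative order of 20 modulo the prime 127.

6

The order of 20 must divide p − 1 = 126 = 2 · 3^2 · 7.
Divisors: 1, 2, 3, 6, 7, 9, 14, 18, 21, 42, 63, 126.
Check each in increasing order: 20^1 ≡ 20;  20^2 ≡ 19;  20^3 ≡ 126;  20^6 ≡ 1.
Smallest exponent giving 1 is 6.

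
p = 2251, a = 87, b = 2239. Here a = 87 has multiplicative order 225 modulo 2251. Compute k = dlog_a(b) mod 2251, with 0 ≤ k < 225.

Baby-step giant-step with m = ceil(sqrt(225)) = 15.
Baby table (87^j mod 2251 for j=0..14):
  0:1  1:87  2:816  3:1211  4:1811  5:2238  6:1120  7:647
  8:14  9:1218  10:169  11:1197  12:593  13:2069  14:2174
Giant step factor: 87^(-15) ≡ 1459 (mod 2251).
Scan 2239·1459^i mod 2251 for i = 0, 1, …:
  i=0: 2239   i=1: 500   i=2: 176   i=3: 170
  i=4: 420   i=5: 508   i=6: 593
Match at i=6, j=12: k = 6·15 + 12 = 102.

102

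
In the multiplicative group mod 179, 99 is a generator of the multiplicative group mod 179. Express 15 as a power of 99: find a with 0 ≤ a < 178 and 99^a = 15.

Baby-step giant-step with m = ceil(sqrt(178)) = 14.
Baby table (99^j mod 179 for j=0..13):
  0:1  1:99  2:135  3:119  4:146  5:134  6:20  7:11
  8:15  9:53  10:56  11:174  12:42  13:41
Giant step factor: 99^(-14) ≡ 108 (mod 179).
Scan 15·108^i mod 179 for i = 0, 1, …:
  i=0: 15
Match at i=0, j=8: a = 0·14 + 8 = 8.

8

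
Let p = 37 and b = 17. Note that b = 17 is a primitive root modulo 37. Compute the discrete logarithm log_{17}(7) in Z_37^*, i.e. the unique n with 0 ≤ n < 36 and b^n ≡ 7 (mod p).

20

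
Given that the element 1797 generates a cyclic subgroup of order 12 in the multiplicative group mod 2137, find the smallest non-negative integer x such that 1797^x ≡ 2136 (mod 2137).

6

Successive powers of 1797 modulo 2137:
  1797^0=1  1797^1=1797  1797^2=202  1797^3=1841  1797^4=201  1797^5=44
  1797^6=2136
So 1797^6 ≡ 2136 (mod 2137), giving x = 6.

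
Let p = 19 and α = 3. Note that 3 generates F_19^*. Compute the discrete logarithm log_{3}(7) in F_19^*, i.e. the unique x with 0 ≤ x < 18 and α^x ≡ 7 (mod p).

6

Successive powers of 3 modulo 19:
  3^0=1  3^1=3  3^2=9  3^3=8  3^4=5  3^5=15
  3^6=7
So 3^6 ≡ 7 (mod 19), giving x = 6.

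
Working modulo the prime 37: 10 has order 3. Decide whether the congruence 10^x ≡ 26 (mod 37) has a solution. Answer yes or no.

yes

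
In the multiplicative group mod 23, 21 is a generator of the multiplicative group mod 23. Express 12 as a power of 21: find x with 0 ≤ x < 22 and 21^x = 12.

Successive powers of 21 modulo 23:
  21^0=1  21^1=21  21^2=4  21^3=15  21^4=16  21^5=14
  21^6=18  21^7=10  21^8=3  21^9=17  21^10=12
So 21^10 ≡ 12 (mod 23), giving x = 10.

10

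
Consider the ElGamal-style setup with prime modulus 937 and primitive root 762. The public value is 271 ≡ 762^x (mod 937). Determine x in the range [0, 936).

Baby-step giant-step with m = ceil(sqrt(936)) = 31.
Baby table (762^j mod 937 for j=0..30):
  0:1  1:762  2:641  3:265  4:475  5:268  6:887  7:317
  8:745  9:805  10:612  11:655  12:626  13:79  14:230  15:41
  16:321  17:45  18:558  19:735  20:681  21:761  22:816  23:561
  24:210  25:730  26:619  27:367  28:428  29:60  30:744
Giant step factor: 762^(-31) ≡ 523 (mod 937).
Scan 271·523^i mod 937 for i = 0, 1, …:
  i=0: 271   i=1: 246   i=2: 289   i=3: 290
  i=4: 813   i=5: 738   i=6: 867   i=7: 870
  i=8: 565   i=9: 340     …   i=24: 789
  i=25: 367
Match at i=25, j=27: x = 25·31 + 27 = 802.

802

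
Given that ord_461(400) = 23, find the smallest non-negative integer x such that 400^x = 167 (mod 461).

4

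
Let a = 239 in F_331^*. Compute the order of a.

The order of 239 must divide p − 1 = 330 = 2 · 3 · 5 · 11.
Divisors: 1, 2, 3, 5, 6, 10, 11, 15, 22, 30, 33, 55, 66, 110, 165, 330.
Check each in increasing order: 239^1 ≡ 239;  239^2 ≡ 189;  239^3 ≡ 155;  239^5 ≡ 167;  239^6 ≡ 193;  239^10 ≡ 85;  239^11 ≡ 124;  239^15 ≡ 293;  239^22 ≡ 150;  239^30 ≡ 120;  239^33 ≡ 64;  239^55 ≡ 1.
Smallest exponent giving 1 is 55.

55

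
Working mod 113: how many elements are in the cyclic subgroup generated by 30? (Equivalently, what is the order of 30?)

The order of 30 must divide p − 1 = 112 = 2^4 · 7.
Divisors: 1, 2, 4, 7, 8, 14, 16, 28, 56, 112.
Check each in increasing order: 30^1 ≡ 30;  30^2 ≡ 109;  30^4 ≡ 16;  30^7 ≡ 1.
Smallest exponent giving 1 is 7.

7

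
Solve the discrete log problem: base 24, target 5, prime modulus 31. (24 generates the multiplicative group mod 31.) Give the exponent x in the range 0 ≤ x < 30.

20

Successive powers of 24 modulo 31:
  24^0=1  24^1=24  24^2=18  24^3=29  24^4=14  24^5=26
  24^6=4  24^7=3  24^8=10  24^9=23  24^10=25  24^11=11
  24^12=16  24^13=12  24^14=9  24^15=30  24^16=7  24^17=13
  24^18=2  24^19=17  24^20=5
So 24^20 ≡ 5 (mod 31), giving x = 20.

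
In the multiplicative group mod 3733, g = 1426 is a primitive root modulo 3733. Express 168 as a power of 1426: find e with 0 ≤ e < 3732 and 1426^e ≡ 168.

1089

Baby-step giant-step with m = ceil(sqrt(3732)) = 62.
Baby table (1426^j mod 3733 for j=0..61):
  0:1  1:1426  2:2724  3:2104  4:2705  5:1141  6:3211  7:2228
  8:345  9:2947  10:2797  11:1678  12:3708  13:1680  14:2827  15:3395
  16:3302  17:1339  18:1851  19:295  20:2574  21:985  22:1002  23:2846
  24:625  25:2796  26:252  27:984  28:3309  29:122  30:2254  31:91
  32:2844  33:1506  34:1081  35:3510  36:3040  37:1027  38:1166  39:1531
  40:3134  41:683  42:3378  43:1458  44:3560  45:3413  46:2839  47:1842
  48:2393  49:456  50:714  51:2788  52:43  53:1590  54:1409  55:880
  56:592  57:534  58:3685  59:2479  60:3636  61:3532
Giant step factor: 1426^(-62) ≡ 3220 (mod 3733).
Scan 168·3220^i mod 3733 for i = 0, 1, …:
  i=0: 168   i=1: 3408   i=2: 2473   i=3: 571
  i=4: 1984   i=5: 1317   i=6: 52   i=7: 3188
  i=8: 3343   i=9: 2221     …   i=16: 1172
  i=17: 3510
Match at i=17, j=35: e = 17·62 + 35 = 1089.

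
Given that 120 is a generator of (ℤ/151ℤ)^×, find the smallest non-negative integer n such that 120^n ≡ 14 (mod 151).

29

Successive powers of 120 modulo 151:
  120^0=1  120^1=120  120^2=55  120^3=107  120^4=5  120^5=147
  120^6=124  120^7=82  120^8=25  120^9=131  120^10=16  120^11=108
  120^12=125  120^13=51  120^14=80  120^15=87  120^16=21  120^17=104
  120^18=98  120^19=133  120^20=105  120^21=67  120^22=37  120^23=61
  120^24=72  120^25=33  120^26=34  120^27=3  120^28=58  120^29=14
So 120^29 ≡ 14 (mod 151), giving n = 29.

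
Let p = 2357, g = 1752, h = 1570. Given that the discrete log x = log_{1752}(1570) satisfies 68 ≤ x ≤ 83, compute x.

Compute 1752^68 mod 2357 = 579, then multiply by 1752 repeatedly:
  1752^68=579  1752^69=898  1752^70=1177  1752^71=2086  1752^72=1322
  1752^73=1570
Found 1570 at exponent 73.

73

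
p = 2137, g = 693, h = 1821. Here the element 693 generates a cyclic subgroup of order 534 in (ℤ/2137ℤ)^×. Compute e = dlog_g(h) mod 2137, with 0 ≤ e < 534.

Baby-step giant-step with m = ceil(sqrt(534)) = 24.
Baby table (693^j mod 2137 for j=0..23):
  0:1  1:693  2:1561  3:451  4:541  5:938  6:386  7:373
  8:2049  9:989  10:1537  11:915  12:1543  13:799  14:224  15:1368
  16:1333  17:585  18:1512  19:686  20:984  21:209  22:1658  23:1425
Giant step factor: 693^(-24) ≡ 2100 (mod 2137).
Scan 1821·2100^i mod 2137 for i = 0, 1, …:
  i=0: 1821   i=1: 1007   i=2: 1207   i=3: 218
  i=4: 482   i=5: 1399   i=6: 1662   i=7: 479
  i=8: 1510   i=9: 1829     …   i=18: 1945
  i=19: 693
Match at i=19, j=1: e = 19·24 + 1 = 457.

457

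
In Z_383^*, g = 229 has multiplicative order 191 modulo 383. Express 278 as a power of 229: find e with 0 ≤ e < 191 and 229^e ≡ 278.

33

Baby-step giant-step with m = ceil(sqrt(191)) = 14.
Baby table (229^j mod 383 for j=0..13):
  0:1  1:229  2:353  3:24  4:134  5:46  6:193  7:152
  8:338  9:36  10:201  11:69  12:98  13:228
Giant step factor: 229^(-14) ≡ 139 (mod 383).
Scan 278·139^i mod 383 for i = 0, 1, …:
  i=0: 278   i=1: 342   i=2: 46
Match at i=2, j=5: e = 2·14 + 5 = 33.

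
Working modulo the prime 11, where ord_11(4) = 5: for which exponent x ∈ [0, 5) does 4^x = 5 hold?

2

Successive powers of 4 modulo 11:
  4^0=1  4^1=4  4^2=5
So 4^2 ≡ 5 (mod 11), giving x = 2.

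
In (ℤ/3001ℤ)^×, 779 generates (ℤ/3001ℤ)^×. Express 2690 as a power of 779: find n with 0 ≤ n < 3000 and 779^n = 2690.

Baby-step giant-step with m = ceil(sqrt(3000)) = 55.
Baby table (779^j mod 3001 for j=0..54):
  0:1  1:779  2:639  3:2616  4:185  5:67  6:1176  7:799
  8:1214  9:391  10:1488  11:766  12:2516  13:311  14:2189  15:663
  16:305  17:516  18:2831  19:2615  20:2407  21:2429  22:1561  23:614
  24:1147  25:2216  26:689  27:2553  28:2125  29:1824  30:1423  31:1148
  32:2995  33:1328  34:2168  35:2310  36:1891  37:2599  38:1947  39:1208
  40:1719  41:655  42:75  43:1406  44:2910  45:1135  46:1871  47:2024
  48:1171  49:2906  50:1020  51:2316  52:563  53:431  54:2638
Giant step factor: 779^(-55) ≡ 1428 (mod 3001).
Scan 2690·1428^i mod 3001 for i = 0, 1, …:
  i=0: 2690   i=1: 40   i=2: 101   i=3: 180
  i=4: 1955   i=5: 810   i=6: 1295   i=7: 644
  i=8: 1326   i=9: 2898     …   i=26: 1109
  i=27: 2125
Match at i=27, j=28: n = 27·55 + 28 = 1513.

1513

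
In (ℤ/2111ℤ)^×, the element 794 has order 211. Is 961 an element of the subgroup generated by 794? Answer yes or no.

961 ∈ ⟨794⟩ iff 961^211 ≡ 1 (mod 2111), since |⟨794⟩| = 211.
961^211 mod 2111 = 1.
Since 1 = 1, 961 lies in the subgroup.

yes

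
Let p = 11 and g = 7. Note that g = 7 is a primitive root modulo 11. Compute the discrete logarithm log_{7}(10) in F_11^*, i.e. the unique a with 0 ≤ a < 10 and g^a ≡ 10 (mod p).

Successive powers of 7 modulo 11:
  7^0=1  7^1=7  7^2=5  7^3=2  7^4=3  7^5=10
So 7^5 ≡ 10 (mod 11), giving a = 5.

5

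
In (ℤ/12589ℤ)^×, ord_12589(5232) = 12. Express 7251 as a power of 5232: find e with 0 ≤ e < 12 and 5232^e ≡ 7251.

Successive powers of 5232 modulo 12589:
  5232^0=1  5232^1=5232  5232^2=5338  5232^3=6014  5232^4=5337  5232^5=782
  5232^6=12588  5232^7=7357  5232^8=7251
So 5232^8 ≡ 7251 (mod 12589), giving e = 8.

8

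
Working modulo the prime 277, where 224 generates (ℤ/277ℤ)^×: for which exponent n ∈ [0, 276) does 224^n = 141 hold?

Baby-step giant-step with m = ceil(sqrt(276)) = 17.
Baby table (224^j mod 277 for j=0..16):
  0:1  1:224  2:39  3:149  4:136  5:271  6:41  7:43
  8:214  9:15  10:36  11:31  12:19  13:101  14:187  15:61
  16:91
Giant step factor: 224^(-17) ≡ 17 (mod 277).
Scan 141·17^i mod 277 for i = 0, 1, …:
  i=0: 141   i=1: 181   i=2: 30   i=3: 233
  i=4: 83   i=5: 26   i=6: 165   i=7: 35
  i=8: 41
Match at i=8, j=6: n = 8·17 + 6 = 142.

142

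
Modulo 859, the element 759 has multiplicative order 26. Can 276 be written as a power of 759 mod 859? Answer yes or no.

no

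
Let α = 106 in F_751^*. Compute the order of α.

The order of 106 must divide p − 1 = 750 = 2 · 3 · 5^3.
Divisors: 1, 2, 3, 5, 6, 10, 15, 25, 30, 50, 75, 125, 150, 250, 375, 750.
Check each in increasing order: 106^1 ≡ 106;  106^2 ≡ 722;  106^3 ≡ 681;  106^5 ≡ 528;  106^6 ≡ 394;  106^10 ≡ 163;  106^15 ≡ 450;  106^25 ≡ 503;  106^30 ≡ 481;  106^50 ≡ 673;  106^75 ≡ 569;  106^125 ≡ 678;  106^150 ≡ 80;  106^250 ≡ 72;  106^375 ≡ 1.
Smallest exponent giving 1 is 375.

375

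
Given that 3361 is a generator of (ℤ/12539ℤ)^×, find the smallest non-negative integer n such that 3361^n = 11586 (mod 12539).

10932

Baby-step giant-step with m = ceil(sqrt(12538)) = 112.
Baby table (3361^j mod 12539 for j=0..111):
  0:1  1:3361  2:11221  3:9008  4:6742  5:1889  6:4195  7:5559
  8:689  9:8553  10:7245  11:12246  12:5808  13:10004  14:6385  15:5756
  16:10778  17:12226  18:1283  19:11286  20:1771  21:8845  22:10615  23:3560
  24:2954  25:10045  26:6257  27:1874  28:3936  29:251  30:3498  31:7735
  32:3988  33:12016  34:10196  35:12208  36:3480  37:9932  38:2634  39:340
  40:1691  41:3284  42:3204  43:10182  44:2771  45:9393  46:9210  47:8558
  48:11511  49:5656  50:692  51:6097  52:3291  53:1653  54:956  55:3132
  56:6431  57:9894  58:306  59:268  60:10479  61:10407  62:6656  63:1240
  64:4692  65:8289  66:10210  67:9106  68:10106  69:10654  70:9249  71:1708
  72:10265  73:5876  74:311  75:4534  76:3889  77:5291  78:2749  79:10685
  80:589  81:11006  82:1116  83:1715  84:8714  85:9189  86:672  87:1572
  88:4573  89:9578  90:4045  91:2969  92:10304  93:11565  94:11604  95:4754
  96:3508  97:3728  98:3347  99:1784  100:2382  101:6020  102:7813  103:2827
  104:9524  105:10636  106:11446  107:354  108:11128  109:9910  110:3926  111:4258
Giant step factor: 3361^(-112) ≡ 2775 (mod 12539).
Scan 11586·2775^i mod 12539 for i = 0, 1, …:
  i=0: 11586   i=1: 1154   i=2: 4905   i=3: 6560
  i=4: 9911   i=5: 4998   i=6: 1316   i=7: 3051
  i=8: 2700   i=9: 6717     …   i=96: 11169
  i=97: 10106
Match at i=97, j=68: n = 97·112 + 68 = 10932.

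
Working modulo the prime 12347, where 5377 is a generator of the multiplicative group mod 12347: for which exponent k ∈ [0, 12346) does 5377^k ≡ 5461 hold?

6475

Baby-step giant-step with m = ceil(sqrt(12346)) = 112.
Baby table (5377^j mod 12347 for j=0..111):
  0:1  1:5377  2:7802  3:8595  4:494  5:1633  6:1924  7:10909
  8:9443  9:4147  10:12084  11:5754  12:10023  13:11363  14:5895  15:2666
  16:215  17:7784  18:10585  19:8222  20:7434  21:5379  22:6209  23:11852
  24:5337  25:2621  26:5190  27:2410  28:6567  29:10686  30:8031  31:5228
  32:9184  33:6715  34:3927  35:2109  36:5547  37:8214  38:1459  39:4698
  40:11531  41:7900  42:4620  43:11923  44:4347  45:948  46:10432  47:443
  48:11387  49:11473  50:4709  51:8943  52:7293  53:389  54:5010  55:9963
  56:9765  57:6961  58:5540  59:7616  60:8580  61:6268  62:8073  63:8816
  64:3499  65:9642  66:12328  67:8960  68:12273  69:9553  70:2961  71:6014
  72:485  73:2628  74:5788  75:7636  76:4997  77:1797  78:7115  79:6349
  80:11465  81:11081  82:8262  83:268  84:8784  85:4293  86:6918  87:8922
  88:5499  89:9405  90:9720  91:11936  92:166  93:3598  94:11044  95:6865
  96:7922  97:11791  98:10709  99:8232  100:11816  101:9317  102:5730  103:4445
  104:9320  105:9514  106:3157  107:10411  108:10996  109:8056  110:3836  111:6682
Giant step factor: 5377^(-112) ≡ 9392 (mod 12347).
Scan 5461·9392^i mod 12347 for i = 0, 1, …:
  i=0: 5461   i=1: 274   i=2: 5232   i=3: 10231
  i=4: 5198   i=5: 11925   i=6: 12310   i=7: 10559
  i=8: 11371   i=9: 7229     …   i=56: 10329
  i=57: 11936
Match at i=57, j=91: k = 57·112 + 91 = 6475.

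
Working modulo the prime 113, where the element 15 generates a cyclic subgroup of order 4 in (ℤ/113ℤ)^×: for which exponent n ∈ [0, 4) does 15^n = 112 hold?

2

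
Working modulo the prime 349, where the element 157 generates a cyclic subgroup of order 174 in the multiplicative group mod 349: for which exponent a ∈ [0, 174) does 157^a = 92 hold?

33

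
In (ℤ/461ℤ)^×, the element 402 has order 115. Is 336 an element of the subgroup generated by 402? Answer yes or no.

no

336 ∈ ⟨402⟩ iff 336^115 ≡ 1 (mod 461), since |⟨402⟩| = 115.
336^115 mod 461 = 460.
Since 460 ≠ 1, 336 does not lie in the subgroup.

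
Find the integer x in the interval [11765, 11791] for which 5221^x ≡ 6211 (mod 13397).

Compute 5221^11765 mod 13397 = 1216, then multiply by 5221 repeatedly:
  5221^11765=1216  5221^11766=11955  5221^11767=432  5221^11768=4776  5221^11769=3679
  5221^11770=10158  5221^11771=9592  5221^11772=1846  5221^11773=5523  5221^11774=5239
  5221^11775=9542  5221^11776=8736  5221^11777=7268  5221^11778=5924  5221^11779=8928
  5221^11780=4925  5221^11781=4582  5221^11782=8977  5221^11783=6211
Found 6211 at exponent 11783.

11783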